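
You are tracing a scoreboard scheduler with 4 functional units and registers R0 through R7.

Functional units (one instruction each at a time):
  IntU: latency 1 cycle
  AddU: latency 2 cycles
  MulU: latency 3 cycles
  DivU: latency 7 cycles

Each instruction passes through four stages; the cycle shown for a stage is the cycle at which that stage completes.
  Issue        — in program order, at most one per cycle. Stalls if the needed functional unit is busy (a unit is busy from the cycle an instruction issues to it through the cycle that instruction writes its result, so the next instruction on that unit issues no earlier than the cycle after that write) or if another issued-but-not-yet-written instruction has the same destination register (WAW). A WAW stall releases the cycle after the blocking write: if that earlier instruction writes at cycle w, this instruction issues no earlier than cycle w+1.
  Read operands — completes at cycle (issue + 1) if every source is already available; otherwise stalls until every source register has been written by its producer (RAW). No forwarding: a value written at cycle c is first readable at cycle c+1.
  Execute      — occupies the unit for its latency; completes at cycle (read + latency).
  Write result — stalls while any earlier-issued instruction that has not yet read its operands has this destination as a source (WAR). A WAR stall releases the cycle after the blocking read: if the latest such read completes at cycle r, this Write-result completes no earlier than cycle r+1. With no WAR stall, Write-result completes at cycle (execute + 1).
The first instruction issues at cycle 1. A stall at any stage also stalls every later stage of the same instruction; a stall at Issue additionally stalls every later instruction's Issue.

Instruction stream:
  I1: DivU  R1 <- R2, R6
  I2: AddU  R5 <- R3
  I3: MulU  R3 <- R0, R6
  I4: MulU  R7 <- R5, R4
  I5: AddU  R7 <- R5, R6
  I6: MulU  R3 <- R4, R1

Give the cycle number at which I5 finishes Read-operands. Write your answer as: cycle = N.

[1] I1 dispatched to DivU
[2] I1 operands ready; I2 dispatched to AddU
[3] I2 operands ready; I3 dispatched to MulU
[4] I3 operands ready
[5] I2 complete
[6] R5←I2
[7] I3 complete
[8] R3←I3
[9] I1 complete; I4 dispatched to MulU
[10] R1←I1; I4 operands ready
[13] I4 complete
[14] R7←I4
[15] I5 dispatched to AddU
[16] I5 operands ready; I6 dispatched to MulU
[17] I6 operands ready
[18] I5 complete
[19] R7←I5
[20] I6 complete
[21] R3←I6

cycle = 16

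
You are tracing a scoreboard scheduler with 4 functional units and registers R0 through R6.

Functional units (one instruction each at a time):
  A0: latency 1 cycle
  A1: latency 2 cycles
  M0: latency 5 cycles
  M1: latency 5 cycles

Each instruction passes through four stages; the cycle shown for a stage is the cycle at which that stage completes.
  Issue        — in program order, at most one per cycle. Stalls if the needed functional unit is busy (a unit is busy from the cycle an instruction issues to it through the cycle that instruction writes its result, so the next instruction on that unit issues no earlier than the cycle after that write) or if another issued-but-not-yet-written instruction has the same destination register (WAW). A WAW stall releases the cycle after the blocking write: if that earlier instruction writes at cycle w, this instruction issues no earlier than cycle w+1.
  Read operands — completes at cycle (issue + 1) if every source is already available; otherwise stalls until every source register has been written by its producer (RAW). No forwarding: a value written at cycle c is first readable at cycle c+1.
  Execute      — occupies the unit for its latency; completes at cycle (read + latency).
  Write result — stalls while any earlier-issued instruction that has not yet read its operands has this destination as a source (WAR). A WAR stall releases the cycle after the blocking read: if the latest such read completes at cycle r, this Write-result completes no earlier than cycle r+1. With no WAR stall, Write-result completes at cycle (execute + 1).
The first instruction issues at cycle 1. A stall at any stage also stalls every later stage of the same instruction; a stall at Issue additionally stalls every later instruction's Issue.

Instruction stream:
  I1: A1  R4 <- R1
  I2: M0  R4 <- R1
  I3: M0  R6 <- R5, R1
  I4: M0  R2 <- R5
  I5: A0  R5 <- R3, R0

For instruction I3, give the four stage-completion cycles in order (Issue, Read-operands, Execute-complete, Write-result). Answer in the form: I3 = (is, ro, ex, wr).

I1 -> (1, 2, 4, 5)
I2 -> (6, 7, 12, 13)  // WAW R4: wait I1 write@5
I3 -> (14, 15, 20, 21)  // struct: M0 busy until I2 writes@13
I4 -> (22, 23, 28, 29)  // struct: M0 busy until I3 writes@21
I5 -> (23, 24, 25, 26)

I3 = (14, 15, 20, 21)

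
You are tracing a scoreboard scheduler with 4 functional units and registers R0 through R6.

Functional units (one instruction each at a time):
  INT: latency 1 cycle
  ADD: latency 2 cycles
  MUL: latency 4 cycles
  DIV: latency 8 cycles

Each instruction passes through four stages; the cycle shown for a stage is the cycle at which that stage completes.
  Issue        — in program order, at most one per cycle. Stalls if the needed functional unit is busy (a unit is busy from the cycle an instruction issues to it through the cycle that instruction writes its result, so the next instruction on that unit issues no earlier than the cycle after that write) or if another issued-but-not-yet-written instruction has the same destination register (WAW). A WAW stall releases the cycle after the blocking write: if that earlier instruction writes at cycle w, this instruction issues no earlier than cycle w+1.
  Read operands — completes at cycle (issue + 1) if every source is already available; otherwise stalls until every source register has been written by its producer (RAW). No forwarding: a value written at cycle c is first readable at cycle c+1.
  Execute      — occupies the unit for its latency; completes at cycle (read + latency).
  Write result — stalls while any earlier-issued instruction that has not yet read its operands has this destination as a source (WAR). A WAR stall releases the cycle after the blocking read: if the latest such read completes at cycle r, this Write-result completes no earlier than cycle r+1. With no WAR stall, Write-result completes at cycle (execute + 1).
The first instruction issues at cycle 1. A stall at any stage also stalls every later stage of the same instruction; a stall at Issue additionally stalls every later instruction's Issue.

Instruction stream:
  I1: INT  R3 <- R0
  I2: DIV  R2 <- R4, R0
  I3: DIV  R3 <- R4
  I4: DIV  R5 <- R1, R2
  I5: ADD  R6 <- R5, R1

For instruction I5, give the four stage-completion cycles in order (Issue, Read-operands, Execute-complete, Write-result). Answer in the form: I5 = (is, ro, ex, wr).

1) issue 1, read 2, done 3, write 4
2) issue 2, read 3, done 11, write 12
3) issue 13, read 14, done 22, write 23  <struct: DIV busy until I2 writes@12>
4) issue 24, read 25, done 33, write 34  <struct: DIV busy until I3 writes@23>
5) issue 25, read 35, done 37, write 38  <RAW R5: wait I4 write@34>

I5 = (25, 35, 37, 38)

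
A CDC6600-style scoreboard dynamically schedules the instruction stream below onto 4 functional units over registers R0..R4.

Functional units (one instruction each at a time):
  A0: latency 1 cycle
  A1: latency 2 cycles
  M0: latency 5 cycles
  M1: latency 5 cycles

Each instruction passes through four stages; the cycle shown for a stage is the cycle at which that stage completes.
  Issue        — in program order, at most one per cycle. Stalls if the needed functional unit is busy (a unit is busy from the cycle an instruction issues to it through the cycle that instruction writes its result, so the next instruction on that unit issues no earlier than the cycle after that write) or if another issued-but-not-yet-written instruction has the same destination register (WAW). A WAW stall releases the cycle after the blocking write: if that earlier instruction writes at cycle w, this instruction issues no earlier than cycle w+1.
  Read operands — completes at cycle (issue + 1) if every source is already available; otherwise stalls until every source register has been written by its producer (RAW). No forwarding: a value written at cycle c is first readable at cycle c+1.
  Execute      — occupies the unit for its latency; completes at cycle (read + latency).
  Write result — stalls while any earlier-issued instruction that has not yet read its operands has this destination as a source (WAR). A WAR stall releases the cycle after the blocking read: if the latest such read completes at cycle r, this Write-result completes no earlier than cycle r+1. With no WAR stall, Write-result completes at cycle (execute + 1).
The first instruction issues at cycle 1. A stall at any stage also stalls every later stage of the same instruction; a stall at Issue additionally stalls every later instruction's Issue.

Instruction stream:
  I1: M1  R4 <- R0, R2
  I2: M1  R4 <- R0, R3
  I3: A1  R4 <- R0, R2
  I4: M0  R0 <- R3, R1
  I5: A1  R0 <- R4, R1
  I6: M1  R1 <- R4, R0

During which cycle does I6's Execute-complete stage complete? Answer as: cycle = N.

cycle = 36

1) issue 1, read 2, done 7, write 8
2) issue 9, read 10, done 15, write 16  <struct: M1 busy until I1 writes@8>
3) issue 17, read 18, done 20, write 21  <WAW R4: wait I2 write@16>
4) issue 18, read 19, done 24, write 25
5) issue 26, read 27, done 29, write 30  <WAW R0: wait I4 write@25>
6) issue 27, read 31, done 36, write 37  <RAW R0: wait I5 write@30>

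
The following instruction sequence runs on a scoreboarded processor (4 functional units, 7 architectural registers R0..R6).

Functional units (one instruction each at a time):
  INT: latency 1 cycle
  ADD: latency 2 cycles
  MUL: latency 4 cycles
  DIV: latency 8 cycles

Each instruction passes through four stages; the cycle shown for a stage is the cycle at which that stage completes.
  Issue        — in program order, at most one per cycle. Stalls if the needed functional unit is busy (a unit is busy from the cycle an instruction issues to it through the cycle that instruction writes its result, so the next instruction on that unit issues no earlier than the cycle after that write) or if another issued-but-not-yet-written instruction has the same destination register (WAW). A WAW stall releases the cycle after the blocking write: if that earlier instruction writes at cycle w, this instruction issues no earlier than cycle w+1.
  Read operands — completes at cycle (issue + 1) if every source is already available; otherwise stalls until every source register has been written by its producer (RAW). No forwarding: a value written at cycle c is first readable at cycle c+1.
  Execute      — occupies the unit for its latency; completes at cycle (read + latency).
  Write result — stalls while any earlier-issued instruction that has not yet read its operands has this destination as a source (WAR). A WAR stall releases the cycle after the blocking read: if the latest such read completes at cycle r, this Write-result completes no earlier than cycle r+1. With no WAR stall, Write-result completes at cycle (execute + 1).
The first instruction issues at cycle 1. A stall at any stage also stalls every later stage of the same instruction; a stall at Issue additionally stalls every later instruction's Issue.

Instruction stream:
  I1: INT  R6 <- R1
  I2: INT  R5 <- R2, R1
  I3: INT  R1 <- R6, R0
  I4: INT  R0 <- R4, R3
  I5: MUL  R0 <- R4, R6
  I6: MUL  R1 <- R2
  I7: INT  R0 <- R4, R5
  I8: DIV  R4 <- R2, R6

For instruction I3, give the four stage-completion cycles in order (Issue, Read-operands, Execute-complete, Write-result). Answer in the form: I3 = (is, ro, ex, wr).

cycle 1: I1→INT
cycle 2: I1 RO
cycle 3: I1 EX
cycle 4: I1 WR R6
cycle 5: I2→INT
cycle 6: I2 RO
cycle 7: I2 EX
cycle 8: I2 WR R5
cycle 9: I3→INT
cycle 10: I3 RO
cycle 11: I3 EX
cycle 12: I3 WR R1
cycle 13: I4→INT
cycle 14: I4 RO
cycle 15: I4 EX
cycle 16: I4 WR R0
cycle 17: I5→MUL
cycle 18: I5 RO
cycle 22: I5 EX
cycle 23: I5 WR R0
cycle 24: I6→MUL
cycle 25: I6 RO · I7→INT
cycle 26: I7 RO · I8→DIV
cycle 27: I7 EX · I8 RO
cycle 28: I7 WR R0
cycle 29: I6 EX
cycle 30: I6 WR R1
cycle 35: I8 EX
cycle 36: I8 WR R4

I3 = (9, 10, 11, 12)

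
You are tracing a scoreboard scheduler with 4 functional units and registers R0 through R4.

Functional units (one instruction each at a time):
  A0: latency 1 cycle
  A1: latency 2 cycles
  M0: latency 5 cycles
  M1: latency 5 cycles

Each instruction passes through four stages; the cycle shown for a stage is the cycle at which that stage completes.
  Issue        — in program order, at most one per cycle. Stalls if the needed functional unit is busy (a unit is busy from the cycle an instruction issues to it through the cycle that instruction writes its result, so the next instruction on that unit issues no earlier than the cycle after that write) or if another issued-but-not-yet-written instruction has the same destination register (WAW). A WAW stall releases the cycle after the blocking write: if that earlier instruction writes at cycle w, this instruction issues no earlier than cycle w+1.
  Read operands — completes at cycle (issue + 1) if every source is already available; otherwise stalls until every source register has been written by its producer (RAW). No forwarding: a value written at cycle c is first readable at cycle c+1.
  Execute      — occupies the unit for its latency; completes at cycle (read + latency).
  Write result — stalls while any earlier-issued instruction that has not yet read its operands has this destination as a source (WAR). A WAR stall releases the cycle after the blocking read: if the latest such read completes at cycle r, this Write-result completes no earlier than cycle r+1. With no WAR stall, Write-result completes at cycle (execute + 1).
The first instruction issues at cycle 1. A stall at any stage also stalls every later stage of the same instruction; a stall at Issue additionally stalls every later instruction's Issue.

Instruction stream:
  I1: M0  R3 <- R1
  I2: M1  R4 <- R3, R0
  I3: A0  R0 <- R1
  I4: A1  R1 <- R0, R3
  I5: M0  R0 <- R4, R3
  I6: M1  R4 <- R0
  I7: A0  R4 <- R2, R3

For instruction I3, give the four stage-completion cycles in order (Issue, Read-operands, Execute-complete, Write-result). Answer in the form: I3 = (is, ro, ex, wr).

I3 = (3, 4, 5, 10)

[1] I1→M0
[2] I1 RO | I2→M1
[3] I3→A0
[4] I3 RO | I4→A1
[5] I3 EX
[7] I1 EX
[8] I1 WR R3
[9] I2 RO
[10] I3 WR R0
[11] I4 RO | I5→M0
[13] I4 EX
[14] I2 EX | I4 WR R1
[15] I2 WR R4
[16] I5 RO | I6→M1
[21] I5 EX
[22] I5 WR R0
[23] I6 RO
[28] I6 EX
[29] I6 WR R4
[30] I7→A0
[31] I7 RO
[32] I7 EX
[33] I7 WR R4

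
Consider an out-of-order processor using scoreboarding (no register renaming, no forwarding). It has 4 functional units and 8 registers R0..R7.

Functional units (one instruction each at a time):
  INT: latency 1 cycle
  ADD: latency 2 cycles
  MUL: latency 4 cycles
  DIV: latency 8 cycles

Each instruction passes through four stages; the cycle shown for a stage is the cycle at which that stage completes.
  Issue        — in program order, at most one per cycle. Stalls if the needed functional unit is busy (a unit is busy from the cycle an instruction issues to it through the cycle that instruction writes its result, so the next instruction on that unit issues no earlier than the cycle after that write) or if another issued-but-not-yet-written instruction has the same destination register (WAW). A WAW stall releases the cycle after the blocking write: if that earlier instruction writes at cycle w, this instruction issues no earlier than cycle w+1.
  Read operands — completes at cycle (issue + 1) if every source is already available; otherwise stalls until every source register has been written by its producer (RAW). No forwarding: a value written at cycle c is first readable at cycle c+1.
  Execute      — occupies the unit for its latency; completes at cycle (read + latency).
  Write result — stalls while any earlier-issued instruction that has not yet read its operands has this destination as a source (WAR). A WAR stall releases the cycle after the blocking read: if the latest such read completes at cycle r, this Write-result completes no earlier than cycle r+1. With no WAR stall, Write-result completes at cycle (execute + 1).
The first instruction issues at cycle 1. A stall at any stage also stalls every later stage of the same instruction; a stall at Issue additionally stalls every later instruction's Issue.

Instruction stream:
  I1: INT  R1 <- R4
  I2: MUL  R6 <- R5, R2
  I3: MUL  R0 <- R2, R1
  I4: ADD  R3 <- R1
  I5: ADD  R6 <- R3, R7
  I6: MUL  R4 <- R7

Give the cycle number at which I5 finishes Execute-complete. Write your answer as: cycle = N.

cycle = 18

I1 -> (1, 2, 3, 4)
I2 -> (2, 3, 7, 8)
I3 -> (9, 10, 14, 15)  // struct: MUL busy until I2 writes@8
I4 -> (10, 11, 13, 14)
I5 -> (15, 16, 18, 19)  // struct: ADD busy until I4 writes@14
I6 -> (16, 17, 21, 22)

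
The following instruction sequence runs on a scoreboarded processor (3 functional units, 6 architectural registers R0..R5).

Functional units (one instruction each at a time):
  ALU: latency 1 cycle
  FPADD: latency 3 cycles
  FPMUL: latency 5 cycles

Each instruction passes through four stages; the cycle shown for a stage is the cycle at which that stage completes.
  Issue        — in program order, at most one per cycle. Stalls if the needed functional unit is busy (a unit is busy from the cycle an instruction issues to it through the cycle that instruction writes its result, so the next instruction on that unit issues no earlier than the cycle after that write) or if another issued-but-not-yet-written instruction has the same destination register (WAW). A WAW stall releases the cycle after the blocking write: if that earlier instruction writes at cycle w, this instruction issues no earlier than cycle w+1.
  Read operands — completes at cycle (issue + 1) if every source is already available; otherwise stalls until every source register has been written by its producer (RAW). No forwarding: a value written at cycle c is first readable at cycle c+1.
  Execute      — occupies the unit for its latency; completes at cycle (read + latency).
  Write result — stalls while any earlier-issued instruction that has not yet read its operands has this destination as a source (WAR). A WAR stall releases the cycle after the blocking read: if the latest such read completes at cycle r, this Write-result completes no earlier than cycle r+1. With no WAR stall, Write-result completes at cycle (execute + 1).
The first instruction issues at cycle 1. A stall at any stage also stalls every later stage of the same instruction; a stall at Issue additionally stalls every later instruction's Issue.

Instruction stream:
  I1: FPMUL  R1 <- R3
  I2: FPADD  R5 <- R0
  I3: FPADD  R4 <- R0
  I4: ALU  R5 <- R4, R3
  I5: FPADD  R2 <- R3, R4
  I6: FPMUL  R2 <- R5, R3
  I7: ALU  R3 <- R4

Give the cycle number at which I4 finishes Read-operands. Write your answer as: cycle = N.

cycle = 14

I1: IS=1 RO=2 EX=7 WR=8
I2: IS=2 RO=3 EX=6 WR=7
I3: IS=8 RO=9 EX=12 WR=13  [struct: FPADD busy until I2 writes@7]
I4: IS=9 RO=14 EX=15 WR=16  [RAW R4: wait I3 write@13]
I5: IS=14 RO=15 EX=18 WR=19  [struct: FPADD busy until I3 writes@13]
I6: IS=20 RO=21 EX=26 WR=27  [WAW R2: wait I5 write@19]
I7: IS=21 RO=22 EX=23 WR=24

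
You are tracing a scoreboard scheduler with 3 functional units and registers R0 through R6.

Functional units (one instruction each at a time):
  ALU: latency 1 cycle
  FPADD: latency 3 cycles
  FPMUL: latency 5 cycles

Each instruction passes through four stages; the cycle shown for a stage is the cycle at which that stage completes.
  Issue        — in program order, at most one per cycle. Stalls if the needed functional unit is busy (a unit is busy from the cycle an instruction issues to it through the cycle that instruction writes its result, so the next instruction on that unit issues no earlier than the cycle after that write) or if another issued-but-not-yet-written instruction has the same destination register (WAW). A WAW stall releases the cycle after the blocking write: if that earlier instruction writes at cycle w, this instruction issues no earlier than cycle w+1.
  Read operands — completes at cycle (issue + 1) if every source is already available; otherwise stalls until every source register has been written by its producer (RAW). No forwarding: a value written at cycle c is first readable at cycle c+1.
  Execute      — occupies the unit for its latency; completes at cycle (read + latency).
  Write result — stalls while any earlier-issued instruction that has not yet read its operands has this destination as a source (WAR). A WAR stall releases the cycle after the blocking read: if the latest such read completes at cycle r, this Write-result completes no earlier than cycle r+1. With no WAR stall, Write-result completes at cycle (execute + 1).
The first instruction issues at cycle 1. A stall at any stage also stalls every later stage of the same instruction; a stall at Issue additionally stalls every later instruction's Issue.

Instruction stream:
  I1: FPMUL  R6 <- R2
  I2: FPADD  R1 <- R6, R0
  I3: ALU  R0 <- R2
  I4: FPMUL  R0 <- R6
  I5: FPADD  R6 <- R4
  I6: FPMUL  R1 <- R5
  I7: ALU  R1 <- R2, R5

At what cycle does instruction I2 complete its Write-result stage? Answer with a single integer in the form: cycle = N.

  I1 | 1 | 2 | 7 | 8
  I2 | 2 | 9 | 12 | 13   RAW R6: wait I1 write@8
  I3 | 3 | 4 | 5 | 10   WAR R0: wait I2 read@9
  I4 | 11 | 12 | 17 | 18   WAW R0: wait I3 write@10
  I5 | 14 | 15 | 18 | 19   struct: FPADD busy until I2 writes@13
  I6 | 19 | 20 | 25 | 26   struct: FPMUL busy until I4 writes@18
  I7 | 27 | 28 | 29 | 30   WAW R1: wait I6 write@26

cycle = 13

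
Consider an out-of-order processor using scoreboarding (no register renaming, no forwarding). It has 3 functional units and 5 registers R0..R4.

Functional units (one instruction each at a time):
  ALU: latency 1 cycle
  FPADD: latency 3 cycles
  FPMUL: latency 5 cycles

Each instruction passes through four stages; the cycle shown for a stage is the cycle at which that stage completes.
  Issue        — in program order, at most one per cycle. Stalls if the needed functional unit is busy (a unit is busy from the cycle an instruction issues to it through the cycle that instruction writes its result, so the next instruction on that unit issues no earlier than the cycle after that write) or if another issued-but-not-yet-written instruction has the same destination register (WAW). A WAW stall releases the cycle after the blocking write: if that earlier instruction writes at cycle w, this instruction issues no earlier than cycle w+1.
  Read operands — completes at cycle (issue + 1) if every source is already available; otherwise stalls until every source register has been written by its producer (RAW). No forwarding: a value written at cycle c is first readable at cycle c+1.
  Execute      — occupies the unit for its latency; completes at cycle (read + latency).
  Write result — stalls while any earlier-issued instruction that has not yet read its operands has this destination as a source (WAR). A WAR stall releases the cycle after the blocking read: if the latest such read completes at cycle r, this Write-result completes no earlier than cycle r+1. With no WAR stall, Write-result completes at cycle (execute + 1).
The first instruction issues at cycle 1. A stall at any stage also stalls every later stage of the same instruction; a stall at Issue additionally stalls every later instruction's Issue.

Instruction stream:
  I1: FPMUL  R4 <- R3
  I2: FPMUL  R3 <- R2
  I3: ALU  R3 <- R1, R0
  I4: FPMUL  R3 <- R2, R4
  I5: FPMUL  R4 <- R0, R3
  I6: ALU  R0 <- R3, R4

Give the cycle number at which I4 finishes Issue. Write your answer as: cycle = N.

t=1  issue I1 (FPMUL)
t=2  I1 read-ops
t=7  I1 finished on FPMUL
t=8  I1→R4
t=9  issue I2 (FPMUL)
t=10  I2 read-ops
t=15  I2 finished on FPMUL
t=16  I2→R3
t=17  issue I3 (ALU)
t=18  I3 read-ops
t=19  I3 finished on ALU
t=20  I3→R3
t=21  issue I4 (FPMUL)
t=22  I4 read-ops
t=27  I4 finished on FPMUL
t=28  I4→R3
t=29  issue I5 (FPMUL)
t=30  I5 read-ops · issue I6 (ALU)
t=35  I5 finished on FPMUL
t=36  I5→R4
t=37  I6 read-ops
t=38  I6 finished on ALU
t=39  I6→R0

cycle = 21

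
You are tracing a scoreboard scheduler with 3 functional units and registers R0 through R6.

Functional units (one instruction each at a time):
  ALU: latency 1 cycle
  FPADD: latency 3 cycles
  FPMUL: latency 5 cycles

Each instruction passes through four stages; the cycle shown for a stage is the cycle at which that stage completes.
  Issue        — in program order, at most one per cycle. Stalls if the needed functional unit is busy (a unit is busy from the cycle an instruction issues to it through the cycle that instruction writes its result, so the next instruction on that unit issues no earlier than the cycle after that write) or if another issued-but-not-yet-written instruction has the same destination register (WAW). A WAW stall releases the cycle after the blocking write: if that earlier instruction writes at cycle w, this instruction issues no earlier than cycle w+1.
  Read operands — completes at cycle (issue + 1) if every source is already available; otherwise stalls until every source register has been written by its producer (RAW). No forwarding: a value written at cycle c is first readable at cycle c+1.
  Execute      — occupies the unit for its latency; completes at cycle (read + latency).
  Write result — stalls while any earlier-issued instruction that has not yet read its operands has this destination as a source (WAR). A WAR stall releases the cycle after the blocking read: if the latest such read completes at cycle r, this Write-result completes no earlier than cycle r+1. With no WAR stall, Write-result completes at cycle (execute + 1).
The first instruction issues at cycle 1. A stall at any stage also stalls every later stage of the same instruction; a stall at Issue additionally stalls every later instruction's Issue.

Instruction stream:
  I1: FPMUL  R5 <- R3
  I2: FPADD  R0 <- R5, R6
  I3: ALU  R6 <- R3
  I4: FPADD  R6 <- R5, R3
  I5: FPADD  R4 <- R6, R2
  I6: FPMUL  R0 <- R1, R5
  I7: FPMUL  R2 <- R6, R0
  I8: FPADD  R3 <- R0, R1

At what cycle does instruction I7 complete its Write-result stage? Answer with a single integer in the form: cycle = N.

[I1] 1/2/7/8
[I2] 2/9/12/13  (RAW R5: wait I1 write@8)
[I3] 3/4/5/10  (WAR R6: wait I2 read@9)
[I4] 14/15/18/19  (struct: FPADD busy until I2 writes@13)
[I5] 20/21/24/25  (struct: FPADD busy until I4 writes@19)
[I6] 21/22/27/28
[I7] 29/30/35/36  (struct: FPMUL busy until I6 writes@28)
[I8] 30/31/34/35

cycle = 36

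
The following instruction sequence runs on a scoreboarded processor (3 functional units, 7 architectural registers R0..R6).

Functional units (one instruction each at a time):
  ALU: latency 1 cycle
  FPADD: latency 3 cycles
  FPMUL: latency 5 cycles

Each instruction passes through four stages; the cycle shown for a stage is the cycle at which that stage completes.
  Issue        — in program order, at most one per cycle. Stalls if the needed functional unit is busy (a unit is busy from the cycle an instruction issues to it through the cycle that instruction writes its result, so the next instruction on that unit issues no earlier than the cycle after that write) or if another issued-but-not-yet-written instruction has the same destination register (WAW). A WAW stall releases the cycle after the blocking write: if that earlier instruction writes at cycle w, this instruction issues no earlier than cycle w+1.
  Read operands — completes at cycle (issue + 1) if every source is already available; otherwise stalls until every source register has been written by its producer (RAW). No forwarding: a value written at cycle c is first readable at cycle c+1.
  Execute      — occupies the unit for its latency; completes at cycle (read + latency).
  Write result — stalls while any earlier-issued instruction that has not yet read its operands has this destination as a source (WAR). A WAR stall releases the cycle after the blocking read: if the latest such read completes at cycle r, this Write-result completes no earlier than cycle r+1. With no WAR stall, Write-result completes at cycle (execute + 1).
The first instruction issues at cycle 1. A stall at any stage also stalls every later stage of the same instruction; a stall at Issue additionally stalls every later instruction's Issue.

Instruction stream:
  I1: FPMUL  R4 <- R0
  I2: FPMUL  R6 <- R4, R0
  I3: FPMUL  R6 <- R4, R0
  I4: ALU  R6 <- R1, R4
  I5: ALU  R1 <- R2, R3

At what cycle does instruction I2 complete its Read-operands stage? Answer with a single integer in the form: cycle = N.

cycle = 10

cycle 1: I1 issues→FPMUL
cycle 2: I1 reads
cycle 7: I1 exec-done
cycle 8: I1 writes R4
cycle 9: I2 issues→FPMUL
cycle 10: I2 reads
cycle 15: I2 exec-done
cycle 16: I2 writes R6
cycle 17: I3 issues→FPMUL
cycle 18: I3 reads
cycle 23: I3 exec-done
cycle 24: I3 writes R6
cycle 25: I4 issues→ALU
cycle 26: I4 reads
cycle 27: I4 exec-done
cycle 28: I4 writes R6
cycle 29: I5 issues→ALU
cycle 30: I5 reads
cycle 31: I5 exec-done
cycle 32: I5 writes R1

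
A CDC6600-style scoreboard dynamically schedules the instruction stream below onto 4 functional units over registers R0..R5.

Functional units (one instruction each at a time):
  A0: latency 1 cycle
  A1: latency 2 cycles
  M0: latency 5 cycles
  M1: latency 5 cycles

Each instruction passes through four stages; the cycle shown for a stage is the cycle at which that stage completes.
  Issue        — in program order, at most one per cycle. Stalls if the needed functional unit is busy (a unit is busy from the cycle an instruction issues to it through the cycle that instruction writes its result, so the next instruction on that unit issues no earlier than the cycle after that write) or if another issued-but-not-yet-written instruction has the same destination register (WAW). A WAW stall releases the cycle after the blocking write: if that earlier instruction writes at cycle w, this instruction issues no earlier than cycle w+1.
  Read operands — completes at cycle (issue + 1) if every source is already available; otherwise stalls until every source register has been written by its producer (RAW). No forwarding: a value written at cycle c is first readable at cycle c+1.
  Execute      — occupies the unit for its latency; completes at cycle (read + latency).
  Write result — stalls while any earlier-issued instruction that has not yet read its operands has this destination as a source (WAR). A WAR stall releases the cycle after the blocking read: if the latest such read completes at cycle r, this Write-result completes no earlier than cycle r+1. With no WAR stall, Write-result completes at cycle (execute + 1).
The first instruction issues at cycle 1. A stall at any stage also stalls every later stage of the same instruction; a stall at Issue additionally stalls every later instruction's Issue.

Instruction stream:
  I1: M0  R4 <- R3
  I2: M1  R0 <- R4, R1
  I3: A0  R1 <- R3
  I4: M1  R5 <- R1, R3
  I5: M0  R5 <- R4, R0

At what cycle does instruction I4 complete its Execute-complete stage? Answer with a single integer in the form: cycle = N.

cycle 1: I1 dispatched to M0
cycle 2: I1 operands ready · I2 dispatched to M1
cycle 3: I3 dispatched to A0
cycle 4: I3 operands ready
cycle 5: I3 complete
cycle 7: I1 complete
cycle 8: R4←I1
cycle 9: I2 operands ready
cycle 10: R1←I3
cycle 14: I2 complete
cycle 15: R0←I2
cycle 16: I4 dispatched to M1
cycle 17: I4 operands ready
cycle 22: I4 complete
cycle 23: R5←I4
cycle 24: I5 dispatched to M0
cycle 25: I5 operands ready
cycle 30: I5 complete
cycle 31: R5←I5

cycle = 22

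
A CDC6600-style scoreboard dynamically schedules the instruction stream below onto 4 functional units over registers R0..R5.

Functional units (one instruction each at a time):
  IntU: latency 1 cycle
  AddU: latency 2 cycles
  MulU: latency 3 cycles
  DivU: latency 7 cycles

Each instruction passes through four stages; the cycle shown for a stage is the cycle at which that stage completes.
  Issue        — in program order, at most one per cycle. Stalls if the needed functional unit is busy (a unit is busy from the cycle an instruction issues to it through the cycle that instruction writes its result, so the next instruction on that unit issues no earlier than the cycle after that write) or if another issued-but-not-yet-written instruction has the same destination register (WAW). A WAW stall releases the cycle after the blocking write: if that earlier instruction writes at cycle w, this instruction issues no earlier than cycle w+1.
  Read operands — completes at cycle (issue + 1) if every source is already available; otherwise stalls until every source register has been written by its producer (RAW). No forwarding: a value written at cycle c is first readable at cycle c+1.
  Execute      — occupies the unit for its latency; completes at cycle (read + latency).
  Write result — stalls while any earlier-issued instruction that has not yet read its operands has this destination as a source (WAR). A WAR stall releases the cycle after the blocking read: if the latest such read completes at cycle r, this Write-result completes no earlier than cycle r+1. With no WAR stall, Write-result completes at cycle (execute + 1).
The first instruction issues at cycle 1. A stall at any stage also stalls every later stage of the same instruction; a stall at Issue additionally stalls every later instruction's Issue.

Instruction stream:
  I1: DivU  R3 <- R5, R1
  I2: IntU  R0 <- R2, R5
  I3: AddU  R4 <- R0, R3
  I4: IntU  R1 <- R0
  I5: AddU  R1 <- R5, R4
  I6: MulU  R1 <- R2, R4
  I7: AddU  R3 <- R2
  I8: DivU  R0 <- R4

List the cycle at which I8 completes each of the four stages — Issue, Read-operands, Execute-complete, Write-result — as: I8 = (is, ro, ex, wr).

t=1  I1 dispatched to DivU
t=2  I1 operands ready, I2 dispatched to IntU
t=3  I2 operands ready, I3 dispatched to AddU
t=4  I2 complete
t=5  R0←I2
t=6  I4 dispatched to IntU
t=7  I4 operands ready
t=8  I4 complete
t=9  I1 complete, R1←I4
t=10  R3←I1
t=11  I3 operands ready
t=13  I3 complete
t=14  R4←I3
t=15  I5 dispatched to AddU
t=16  I5 operands ready
t=18  I5 complete
t=19  R1←I5
t=20  I6 dispatched to MulU
t=21  I6 operands ready, I7 dispatched to AddU
t=22  I7 operands ready, I8 dispatched to DivU
t=23  I8 operands ready
t=24  I6 complete, I7 complete
t=25  R1←I6, R3←I7
t=30  I8 complete
t=31  R0←I8

I8 = (22, 23, 30, 31)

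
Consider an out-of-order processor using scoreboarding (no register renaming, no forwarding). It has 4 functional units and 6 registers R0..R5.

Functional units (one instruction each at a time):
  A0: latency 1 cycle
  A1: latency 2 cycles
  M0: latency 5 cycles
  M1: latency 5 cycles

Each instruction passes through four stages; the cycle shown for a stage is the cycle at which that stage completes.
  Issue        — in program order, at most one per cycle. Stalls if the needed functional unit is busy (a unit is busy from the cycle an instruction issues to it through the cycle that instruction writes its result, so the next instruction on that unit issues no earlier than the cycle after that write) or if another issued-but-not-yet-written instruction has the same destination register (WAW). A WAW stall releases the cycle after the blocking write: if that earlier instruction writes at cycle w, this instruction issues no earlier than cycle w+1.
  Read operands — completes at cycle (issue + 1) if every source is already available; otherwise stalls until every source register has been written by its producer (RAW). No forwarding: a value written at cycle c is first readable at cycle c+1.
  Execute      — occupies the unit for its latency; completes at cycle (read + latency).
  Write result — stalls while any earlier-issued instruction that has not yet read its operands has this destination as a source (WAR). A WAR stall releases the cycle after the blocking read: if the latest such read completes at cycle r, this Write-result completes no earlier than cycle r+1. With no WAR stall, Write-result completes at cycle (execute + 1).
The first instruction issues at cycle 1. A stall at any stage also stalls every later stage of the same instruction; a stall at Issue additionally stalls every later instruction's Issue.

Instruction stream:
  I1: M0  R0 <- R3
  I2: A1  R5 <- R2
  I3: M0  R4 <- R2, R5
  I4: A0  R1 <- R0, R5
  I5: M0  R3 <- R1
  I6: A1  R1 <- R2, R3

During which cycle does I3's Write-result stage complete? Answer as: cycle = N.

I1 -> (1, 2, 7, 8)
I2 -> (2, 3, 5, 6)
I3 -> (9, 10, 15, 16)  // struct: M0 busy until I1 writes@8
I4 -> (10, 11, 12, 13)
I5 -> (17, 18, 23, 24)  // struct: M0 busy until I3 writes@16
I6 -> (18, 25, 27, 28)  // RAW R3: wait I5 write@24

cycle = 16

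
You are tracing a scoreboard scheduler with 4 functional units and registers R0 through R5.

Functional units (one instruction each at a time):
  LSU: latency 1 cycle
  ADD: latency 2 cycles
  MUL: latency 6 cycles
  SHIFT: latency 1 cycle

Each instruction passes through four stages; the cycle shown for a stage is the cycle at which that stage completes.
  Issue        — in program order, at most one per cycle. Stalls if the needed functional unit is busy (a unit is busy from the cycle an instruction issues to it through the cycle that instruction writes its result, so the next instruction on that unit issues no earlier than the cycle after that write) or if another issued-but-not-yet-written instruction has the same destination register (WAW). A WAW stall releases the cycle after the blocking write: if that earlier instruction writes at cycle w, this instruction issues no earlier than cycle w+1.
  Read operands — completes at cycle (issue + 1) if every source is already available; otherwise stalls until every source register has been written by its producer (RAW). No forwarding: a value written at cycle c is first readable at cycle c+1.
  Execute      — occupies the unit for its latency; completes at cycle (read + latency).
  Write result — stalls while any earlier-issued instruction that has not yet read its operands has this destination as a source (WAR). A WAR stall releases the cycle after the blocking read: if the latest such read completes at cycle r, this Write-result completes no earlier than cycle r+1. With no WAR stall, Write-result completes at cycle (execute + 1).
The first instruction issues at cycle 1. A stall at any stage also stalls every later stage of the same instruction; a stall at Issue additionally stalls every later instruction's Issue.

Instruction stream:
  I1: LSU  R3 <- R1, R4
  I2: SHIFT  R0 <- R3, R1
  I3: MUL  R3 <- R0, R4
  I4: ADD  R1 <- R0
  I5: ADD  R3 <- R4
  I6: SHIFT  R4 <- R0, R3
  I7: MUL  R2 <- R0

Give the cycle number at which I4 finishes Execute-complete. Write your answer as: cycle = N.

cycle = 10

1) issue 1, read 2, done 3, write 4
2) issue 2, read 5, done 6, write 7  <RAW R3: wait I1 write@4>
3) issue 5, read 8, done 14, write 15  <WAW R3: wait I1 write@4 / RAW R0: wait I2 write@7>
4) issue 6, read 8, done 10, write 11  <RAW R0: wait I2 write@7>
5) issue 16, read 17, done 19, write 20  <WAW R3: wait I3 write@15>
6) issue 17, read 21, done 22, write 23  <RAW R3: wait I5 write@20>
7) issue 18, read 19, done 25, write 26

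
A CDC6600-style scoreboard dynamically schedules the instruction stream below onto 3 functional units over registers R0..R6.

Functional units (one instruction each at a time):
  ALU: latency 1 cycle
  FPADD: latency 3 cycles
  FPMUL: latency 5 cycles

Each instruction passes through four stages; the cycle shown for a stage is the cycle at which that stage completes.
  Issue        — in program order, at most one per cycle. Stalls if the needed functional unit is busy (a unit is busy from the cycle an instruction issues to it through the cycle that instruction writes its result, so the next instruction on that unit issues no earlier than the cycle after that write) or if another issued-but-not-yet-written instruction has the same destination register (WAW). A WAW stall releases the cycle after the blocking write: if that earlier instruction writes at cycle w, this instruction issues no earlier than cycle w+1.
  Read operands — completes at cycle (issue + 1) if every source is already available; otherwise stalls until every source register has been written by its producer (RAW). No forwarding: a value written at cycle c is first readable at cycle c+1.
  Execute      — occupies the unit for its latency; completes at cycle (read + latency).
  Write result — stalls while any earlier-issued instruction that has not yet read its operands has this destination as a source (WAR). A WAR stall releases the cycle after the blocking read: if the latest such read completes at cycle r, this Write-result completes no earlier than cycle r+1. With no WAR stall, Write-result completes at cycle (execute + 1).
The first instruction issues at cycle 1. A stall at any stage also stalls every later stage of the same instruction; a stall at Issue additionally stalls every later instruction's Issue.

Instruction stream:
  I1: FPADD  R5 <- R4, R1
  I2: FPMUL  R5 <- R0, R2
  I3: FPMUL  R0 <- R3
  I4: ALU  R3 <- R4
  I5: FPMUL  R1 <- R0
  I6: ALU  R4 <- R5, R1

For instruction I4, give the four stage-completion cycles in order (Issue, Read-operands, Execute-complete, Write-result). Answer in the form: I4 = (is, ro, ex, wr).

I4 = (16, 17, 18, 19)

cycle 1: I1 issues→FPADD
cycle 2: I1 reads
cycle 5: I1 exec-done
cycle 6: I1 writes R5
cycle 7: I2 issues→FPMUL
cycle 8: I2 reads
cycle 13: I2 exec-done
cycle 14: I2 writes R5
cycle 15: I3 issues→FPMUL
cycle 16: I3 reads; I4 issues→ALU
cycle 17: I4 reads
cycle 18: I4 exec-done
cycle 19: I4 writes R3
cycle 21: I3 exec-done
cycle 22: I3 writes R0
cycle 23: I5 issues→FPMUL
cycle 24: I5 reads; I6 issues→ALU
cycle 29: I5 exec-done
cycle 30: I5 writes R1
cycle 31: I6 reads
cycle 32: I6 exec-done
cycle 33: I6 writes R4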